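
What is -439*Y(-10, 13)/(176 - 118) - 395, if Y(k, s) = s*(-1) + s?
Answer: -395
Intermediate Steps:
Y(k, s) = 0 (Y(k, s) = -s + s = 0)
-439*Y(-10, 13)/(176 - 118) - 395 = -0/(176 - 118) - 395 = -0/58 - 395 = -439*0 - 395 = 0 - 395 = -395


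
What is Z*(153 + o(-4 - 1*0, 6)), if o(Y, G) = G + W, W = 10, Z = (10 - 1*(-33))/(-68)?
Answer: -7267/68 ≈ -106.87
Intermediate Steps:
Z = -43/68 (Z = (10 + 33)*(-1/68) = 43*(-1/68) = -43/68 ≈ -0.63235)
o(Y, G) = 10 + G (o(Y, G) = G + 10 = 10 + G)
Z*(153 + o(-4 - 1*0, 6)) = -43*(153 + (10 + 6))/68 = -43*(153 + 16)/68 = -43/68*169 = -7267/68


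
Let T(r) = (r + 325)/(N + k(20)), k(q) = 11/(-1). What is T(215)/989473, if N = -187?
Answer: -30/10884203 ≈ -2.7563e-6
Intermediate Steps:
k(q) = -11 (k(q) = 11*(-1) = -11)
T(r) = -325/198 - r/198 (T(r) = (r + 325)/(-187 - 11) = (325 + r)/(-198) = (325 + r)*(-1/198) = -325/198 - r/198)
T(215)/989473 = (-325/198 - 1/198*215)/989473 = (-325/198 - 215/198)*(1/989473) = -30/11*1/989473 = -30/10884203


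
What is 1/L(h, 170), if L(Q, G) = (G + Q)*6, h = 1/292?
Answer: 146/148923 ≈ 0.00098037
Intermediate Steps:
h = 1/292 ≈ 0.0034247
L(Q, G) = 6*G + 6*Q
1/L(h, 170) = 1/(6*170 + 6*(1/292)) = 1/(1020 + 3/146) = 1/(148923/146) = 146/148923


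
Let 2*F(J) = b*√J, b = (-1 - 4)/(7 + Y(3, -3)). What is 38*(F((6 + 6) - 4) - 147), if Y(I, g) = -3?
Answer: -5586 - 95*√2/2 ≈ -5653.2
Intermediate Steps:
b = -5/4 (b = (-1 - 4)/(7 - 3) = -5/4 ≈ -1.2500)
F(J) = -5*√J/8 (F(J) = (-5*√J/4)/2 = -5*√J/8)
38*(F((6 + 6) - 4) - 147) = 38*(-5*√((6 + 6) - 4)/8 - 147) = 38*(-5*√(12 - 4)/8 - 147) = 38*(-5*√2/4 - 147) = 38*(-147 - 5*√2/4) = -5586 - 95*√2/2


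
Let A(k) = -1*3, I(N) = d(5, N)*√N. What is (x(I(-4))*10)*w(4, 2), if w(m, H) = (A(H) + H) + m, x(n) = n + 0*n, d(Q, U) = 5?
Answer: 300*I ≈ 300.0*I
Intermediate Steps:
I(N) = 5*√N
x(n) = n (x(n) = n + 0 = n)
A(k) = -3
w(m, H) = -3 + H + m (w(m, H) = (-3 + H) + m = -3 + H + m)
(x(I(-4))*10)*w(4, 2) = ((5*√(-4))*10)*(-3 + 2 + 4) = ((5*(2*I))*10)*3 = ((10*I)*10)*3 = (100*I)*3 = 300*I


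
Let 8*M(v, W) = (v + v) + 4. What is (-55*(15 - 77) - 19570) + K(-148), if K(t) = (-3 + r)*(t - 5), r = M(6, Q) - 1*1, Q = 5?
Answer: -15854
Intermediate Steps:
M(v, W) = ½ + v/4 (M(v, W) = ((v + v) + 4)/8 = (2*v + 4)/8 = (4 + 2*v)/8 = ½ + v/4)
r = 1 (r = (½ + (¼)*6) - 1*1 = (½ + 3/2) - 1 = 2 - 1 = 1)
K(t) = 10 - 2*t (K(t) = (-3 + 1)*(t - 5) = -2*(-5 + t) = 10 - 2*t)
(-55*(15 - 77) - 19570) + K(-148) = (-55*(15 - 77) - 19570) + (10 - 2*(-148)) = (-55*(-62) - 19570) + (10 + 296) = (3410 - 19570) + 306 = -16160 + 306 = -15854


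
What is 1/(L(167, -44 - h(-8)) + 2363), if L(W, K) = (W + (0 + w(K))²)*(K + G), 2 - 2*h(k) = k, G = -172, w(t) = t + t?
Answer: -1/2157028 ≈ -4.6360e-7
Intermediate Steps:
w(t) = 2*t
h(k) = 1 - k/2
L(W, K) = (-172 + K)*(W + 4*K²) (L(W, K) = (W + (0 + 2*K)²)*(K - 172) = (W + (2*K)²)*(-172 + K) = (W + 4*K²)*(-172 + K) = (-172 + K)*(W + 4*K²))
1/(L(167, -44 - h(-8)) + 2363) = 1/((-688*(-44 - (1 - ½*(-8)))² - 172*167 + 4*(-44 - (1 - ½*(-8)))³ + (-44 - (1 - ½*(-8)))*167) + 2363) = 1/((-688*(-44 - (1 + 4))² - 28724 + 4*(-44 - (1 + 4))³ + (-44 - (1 + 4))*167) + 2363) = 1/((-688*(-44 - 1*5)² - 28724 + 4*(-44 - 1*5)³ + (-44 - 1*5)*167) + 2363) = 1/((-688*(-44 - 5)² - 28724 + 4*(-44 - 5)³ + (-44 - 5)*167) + 2363) = 1/((-688*(-49)² - 28724 + 4*(-49)³ - 49*167) + 2363) = 1/((-688*2401 - 28724 + 4*(-117649) - 8183) + 2363) = 1/((-1651888 - 28724 - 470596 - 8183) + 2363) = 1/(-2159391 + 2363) = 1/(-2157028) = -1/2157028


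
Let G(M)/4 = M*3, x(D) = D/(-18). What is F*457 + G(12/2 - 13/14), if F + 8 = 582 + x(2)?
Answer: 16526669/63 ≈ 2.6233e+5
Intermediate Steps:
x(D) = -D/18 (x(D) = D*(-1/18) = -D/18)
G(M) = 12*M (G(M) = 4*(M*3) = 4*(3*M) = 12*M)
F = 5165/9 (F = -8 + (582 - 1/18*2) = -8 + (582 - ⅑) = -8 + 5237/9 = 5165/9 ≈ 573.89)
F*457 + G(12/2 - 13/14) = (5165/9)*457 + 12*(12/2 - 13/14) = 2360405/9 + 12*(12*(½) - 13*1/14) = 2360405/9 + 12*(6 - 13/14) = 2360405/9 + 12*(71/14) = 2360405/9 + 426/7 = 16526669/63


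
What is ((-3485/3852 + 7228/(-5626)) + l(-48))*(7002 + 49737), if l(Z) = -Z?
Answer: 9388186527695/3611892 ≈ 2.5992e+6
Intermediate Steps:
((-3485/3852 + 7228/(-5626)) + l(-48))*(7002 + 49737) = ((-3485/3852 + 7228/(-5626)) - 1*(-48))*(7002 + 49737) = ((-3485*1/3852 + 7228*(-1/5626)) + 48)*56739 = ((-3485/3852 - 3614/2813) + 48)*56739 = (-23724433/10835676 + 48)*56739 = (496388015/10835676)*56739 = 9388186527695/3611892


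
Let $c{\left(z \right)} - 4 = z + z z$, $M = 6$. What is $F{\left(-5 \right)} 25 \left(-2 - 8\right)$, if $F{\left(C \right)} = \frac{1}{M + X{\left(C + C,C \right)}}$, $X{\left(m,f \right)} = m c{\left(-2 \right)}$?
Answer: $\frac{125}{27} \approx 4.6296$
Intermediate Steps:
$c{\left(z \right)} = 4 + z + z^{2}$ ($c{\left(z \right)} = 4 + \left(z + z z\right) = 4 + \left(z + z^{2}\right) = 4 + z + z^{2}$)
$X{\left(m,f \right)} = 6 m$ ($X{\left(m,f \right)} = m \left(4 - 2 + \left(-2\right)^{2}\right) = m \left(4 - 2 + 4\right) = m 6 = 6 m$)
$F{\left(C \right)} = \frac{1}{6 + 12 C}$ ($F{\left(C \right)} = \frac{1}{6 + 6 \left(C + C\right)} = \frac{1}{6 + 6 \cdot 2 C} = \frac{1}{6 + 12 C}$)
$F{\left(-5 \right)} 25 \left(-2 - 8\right) = \frac{1}{6 \left(1 + 2 \left(-5\right)\right)} 25 \left(-2 - 8\right) = \frac{1}{6 \left(1 - 10\right)} 25 \left(-2 - 8\right) = \frac{1}{6 \left(-9\right)} 25 \left(-10\right) = \frac{1}{6} \left(- \frac{1}{9}\right) 25 \left(-10\right) = \left(- \frac{1}{54}\right) 25 \left(-10\right) = \left(- \frac{25}{54}\right) \left(-10\right) = \frac{125}{27}$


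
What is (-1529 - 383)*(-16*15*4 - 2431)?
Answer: 6483592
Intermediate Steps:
(-1529 - 383)*(-16*15*4 - 2431) = -1912*(-240*4 - 2431) = -1912*(-960 - 2431) = -1912*(-3391) = 6483592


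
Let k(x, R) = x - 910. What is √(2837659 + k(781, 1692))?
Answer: √2837530 ≈ 1684.5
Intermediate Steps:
k(x, R) = -910 + x
√(2837659 + k(781, 1692)) = √(2837659 + (-910 + 781)) = √(2837659 - 129) = √2837530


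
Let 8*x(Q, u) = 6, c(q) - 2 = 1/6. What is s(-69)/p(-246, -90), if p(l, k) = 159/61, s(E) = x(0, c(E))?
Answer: 61/212 ≈ 0.28774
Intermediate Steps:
c(q) = 13/6 (c(q) = 2 + 1/6 = 13/6)
x(Q, u) = 3/4 (x(Q, u) = (1/8)*6 = 3/4)
s(E) = 3/4
p(l, k) = 159/61 (p(l, k) = 159*(1/61) = 159/61)
s(-69)/p(-246, -90) = 3/(4*(159/61)) = (3/4)*(61/159) = 61/212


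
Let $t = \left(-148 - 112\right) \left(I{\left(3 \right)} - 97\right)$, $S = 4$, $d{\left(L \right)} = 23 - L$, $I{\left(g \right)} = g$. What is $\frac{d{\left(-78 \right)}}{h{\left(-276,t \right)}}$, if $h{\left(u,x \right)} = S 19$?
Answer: $\frac{101}{76} \approx 1.3289$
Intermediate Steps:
$t = 24440$ ($t = \left(-148 - 112\right) \left(3 - 97\right) = \left(-260\right) \left(-94\right) = 24440$)
$h{\left(u,x \right)} = 76$ ($h{\left(u,x \right)} = 4 \cdot 19 = 76$)
$\frac{d{\left(-78 \right)}}{h{\left(-276,t \right)}} = \frac{23 - -78}{76} = \left(23 + 78\right) \frac{1}{76} = 101 \cdot \frac{1}{76} = \frac{101}{76}$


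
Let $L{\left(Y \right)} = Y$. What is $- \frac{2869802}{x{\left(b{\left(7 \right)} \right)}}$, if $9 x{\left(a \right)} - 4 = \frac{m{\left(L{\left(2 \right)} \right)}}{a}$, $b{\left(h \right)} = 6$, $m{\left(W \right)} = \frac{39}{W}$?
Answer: $- \frac{103312872}{29} \approx -3.5625 \cdot 10^{6}$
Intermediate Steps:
$x{\left(a \right)} = \frac{4}{9} + \frac{13}{6 a}$ ($x{\left(a \right)} = \frac{4}{9} + \frac{\frac{39}{2} \frac{1}{a}}{9} = \frac{4}{9} + \frac{13}{6 a}$)
$- \frac{2869802}{x{\left(b{\left(7 \right)} \right)}} = - \frac{2869802}{\frac{1}{18} \cdot \frac{1}{6} \left(39 + 8 \cdot 6\right)} = - \frac{2869802}{\frac{1}{18} \cdot \frac{1}{6} \left(39 + 48\right)} = - \frac{2869802}{\frac{1}{18} \cdot \frac{1}{6} \cdot 87} = - \frac{2869802}{\frac{29}{36}} = \left(-2869802\right) \frac{36}{29} = - \frac{103312872}{29}$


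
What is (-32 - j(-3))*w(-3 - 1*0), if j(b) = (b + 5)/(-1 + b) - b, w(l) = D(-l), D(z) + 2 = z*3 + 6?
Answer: -897/2 ≈ -448.50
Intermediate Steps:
D(z) = 4 + 3*z (D(z) = -2 + (z*3 + 6) = -2 + (3*z + 6) = -2 + (6 + 3*z) = 4 + 3*z)
w(l) = 4 - 3*l (w(l) = 4 + 3*(-l) = 4 - 3*l)
j(b) = -b + (5 + b)/(-1 + b) (j(b) = (5 + b)/(-1 + b) - b = -b + (5 + b)/(-1 + b))
(-32 - j(-3))*w(-3 - 1*0) = (-32 - (5 - 1*(-3)**2 + 2*(-3))/(-1 - 3))*(4 - 3*(-3 - 1*0)) = (-32 - (5 - 1*9 - 6)/(-4))*(4 - 3*(-3 + 0)) = (-32 - (-1)*(5 - 9 - 6)/4)*(4 - 3*(-3)) = (-32 - (-1)*(-10)/4)*(4 + 9) = (-32 - 1*5/2)*13 = (-32 - 5/2)*13 = -69/2*13 = -897/2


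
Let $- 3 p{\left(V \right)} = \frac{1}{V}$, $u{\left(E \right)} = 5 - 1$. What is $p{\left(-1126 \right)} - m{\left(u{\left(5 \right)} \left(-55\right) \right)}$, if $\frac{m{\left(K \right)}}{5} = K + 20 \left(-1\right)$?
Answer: $\frac{4053601}{3378} \approx 1200.0$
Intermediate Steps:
$u{\left(E \right)} = 4$ ($u{\left(E \right)} = 5 - 1 = 4$)
$p{\left(V \right)} = - \frac{1}{3 V}$
$m{\left(K \right)} = -100 + 5 K$ ($m{\left(K \right)} = 5 \left(K + 20 \left(-1\right)\right) = 5 \left(K - 20\right) = 5 \left(-20 + K\right) = -100 + 5 K$)
$p{\left(-1126 \right)} - m{\left(u{\left(5 \right)} \left(-55\right) \right)} = - \frac{1}{3 \left(-1126\right)} - \left(-100 + 5 \cdot 4 \left(-55\right)\right) = \left(- \frac{1}{3}\right) \left(- \frac{1}{1126}\right) - \left(-100 + 5 \left(-220\right)\right) = \frac{1}{3378} - \left(-100 - 1100\right) = \frac{1}{3378} - -1200 = \frac{1}{3378} + 1200 = \frac{4053601}{3378}$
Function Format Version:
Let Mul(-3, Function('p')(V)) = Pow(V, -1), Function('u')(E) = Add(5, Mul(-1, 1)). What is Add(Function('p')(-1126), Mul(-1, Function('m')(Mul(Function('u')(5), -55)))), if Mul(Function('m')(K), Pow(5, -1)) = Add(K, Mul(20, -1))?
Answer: Rational(4053601, 3378) ≈ 1200.0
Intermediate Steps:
Function('u')(E) = 4 (Function('u')(E) = Add(5, -1) = 4)
Function('p')(V) = Mul(Rational(-1, 3), Pow(V, -1))
Function('m')(K) = Add(-100, Mul(5, K)) (Function('m')(K) = Mul(5, Add(K, Mul(20, -1))) = Mul(5, Add(K, -20)) = Mul(5, Add(-20, K)) = Add(-100, Mul(5, K)))
Add(Function('p')(-1126), Mul(-1, Function('m')(Mul(Function('u')(5), -55)))) = Add(Mul(Rational(-1, 3), Pow(-1126, -1)), Mul(-1, Add(-100, Mul(5, Mul(4, -55))))) = Add(Mul(Rational(-1, 3), Rational(-1, 1126)), Mul(-1, Add(-100, Mul(5, -220)))) = Add(Rational(1, 3378), Mul(-1, Add(-100, -1100))) = Add(Rational(1, 3378), Mul(-1, -1200)) = Add(Rational(1, 3378), 1200) = Rational(4053601, 3378)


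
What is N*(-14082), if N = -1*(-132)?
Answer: -1858824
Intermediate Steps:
N = 132
N*(-14082) = 132*(-14082) = -1858824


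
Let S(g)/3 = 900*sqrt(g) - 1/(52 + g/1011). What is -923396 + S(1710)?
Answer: -16707928235/18094 + 8100*sqrt(190) ≈ -8.1175e+5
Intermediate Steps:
S(g) = -3/(52 + g/1011) + 2700*sqrt(g) (S(g) = 3*(900*sqrt(g) - 1/(52 + g/1011)) = 3*(-1/(52 + g/1011) + 900*sqrt(g)) = -3/(52 + g/1011) + 2700*sqrt(g))
-923396 + S(1710) = -923396 + 9*(-337 + 300*1710**(3/2) + 15771600*sqrt(1710))/(52572 + 1710) = -923396 + 9*(-337 + 300*(5130*sqrt(190)) + 15771600*(3*sqrt(190)))/54282 = -923396 + 9*(1/54282)*(-337 + 1539000*sqrt(190) + 47314800*sqrt(190)) = -923396 + 9*(1/54282)*(-337 + 48853800*sqrt(190)) = -923396 + (-1011/18094 + 8100*sqrt(190)) = -16707928235/18094 + 8100*sqrt(190)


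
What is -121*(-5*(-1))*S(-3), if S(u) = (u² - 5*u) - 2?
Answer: -13310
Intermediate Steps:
S(u) = -2 + u² - 5*u
-121*(-5*(-1))*S(-3) = -121*(-5*(-1))*(-2 + (-3)² - 5*(-3)) = -605*(-2 + 9 + 15) = -605*22 = -121*110 = -13310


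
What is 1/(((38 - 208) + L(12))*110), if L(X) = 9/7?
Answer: -7/129910 ≈ -5.3883e-5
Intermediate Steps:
L(X) = 9/7 (L(X) = 9*(⅐) = 9/7)
1/(((38 - 208) + L(12))*110) = 1/(((38 - 208) + 9/7)*110) = 1/((-170 + 9/7)*110) = 1/(-1181/7*110) = 1/(-129910/7) = -7/129910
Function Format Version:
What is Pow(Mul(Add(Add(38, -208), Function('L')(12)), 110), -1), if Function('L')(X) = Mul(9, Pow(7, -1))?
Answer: Rational(-7, 129910) ≈ -5.3883e-5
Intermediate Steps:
Function('L')(X) = Rational(9, 7) (Function('L')(X) = Mul(9, Rational(1, 7)) = Rational(9, 7))
Pow(Mul(Add(Add(38, -208), Function('L')(12)), 110), -1) = Pow(Mul(Add(Add(38, -208), Rational(9, 7)), 110), -1) = Pow(Mul(Add(-170, Rational(9, 7)), 110), -1) = Pow(Mul(Rational(-1181, 7), 110), -1) = Pow(Rational(-129910, 7), -1) = Rational(-7, 129910)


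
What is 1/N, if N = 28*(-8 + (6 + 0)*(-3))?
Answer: -1/728 ≈ -0.0013736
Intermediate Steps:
N = -728 (N = 28*(-8 + 6*(-3)) = 28*(-8 - 18) = 28*(-26) = -728)
1/N = 1/(-728) = -1/728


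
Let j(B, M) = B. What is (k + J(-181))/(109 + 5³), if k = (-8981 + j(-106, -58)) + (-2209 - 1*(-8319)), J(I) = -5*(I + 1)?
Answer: -2077/234 ≈ -8.8761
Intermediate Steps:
J(I) = -5 - 5*I (J(I) = -5*(1 + I) = -5 - 5*I)
k = -2977 (k = (-8981 - 106) + (-2209 - 1*(-8319)) = -9087 + (-2209 + 8319) = -9087 + 6110 = -2977)
(k + J(-181))/(109 + 5³) = (-2977 + (-5 - 5*(-181)))/(109 + 5³) = (-2977 + (-5 + 905))/(109 + 125) = (-2977 + 900)/234 = -2077*1/234 = -2077/234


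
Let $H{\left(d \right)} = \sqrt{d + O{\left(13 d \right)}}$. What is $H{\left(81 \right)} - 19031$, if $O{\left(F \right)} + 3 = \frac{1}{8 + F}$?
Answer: $-19031 + \frac{\sqrt{87807299}}{1061} \approx -19022.0$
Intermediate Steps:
$O{\left(F \right)} = -3 + \frac{1}{8 + F}$
$H{\left(d \right)} = \sqrt{d + \frac{-23 - 39 d}{8 + 13 d}}$ ($H{\left(d \right)} = \sqrt{d + \frac{-23 - 3 \cdot 13 d}{8 + 13 d}} = \sqrt{d + \frac{-23 - 39 d}{8 + 13 d}}$)
$H{\left(81 \right)} - 19031 = \sqrt{\frac{-23 - 2511 + 13 \cdot 81^{2}}{8 + 13 \cdot 81}} - 19031 = \sqrt{\frac{-23 - 2511 + 13 \cdot 6561}{8 + 1053}} - 19031 = \sqrt{\frac{-23 - 2511 + 85293}{1061}} - 19031 = \sqrt{\frac{1}{1061} \cdot 82759} - 19031 = \sqrt{\frac{82759}{1061}} - 19031 = \frac{\sqrt{87807299}}{1061} - 19031 = -19031 + \frac{\sqrt{87807299}}{1061}$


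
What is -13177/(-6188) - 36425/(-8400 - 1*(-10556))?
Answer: -1758824/119119 ≈ -14.765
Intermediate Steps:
-13177/(-6188) - 36425/(-8400 - 1*(-10556)) = -13177*(-1/6188) - 36425/(-8400 + 10556) = 13177/6188 - 36425/2156 = -1758824/119119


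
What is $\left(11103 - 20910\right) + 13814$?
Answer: $4007$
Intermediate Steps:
$\left(11103 - 20910\right) + 13814 = -9807 + 13814 = 4007$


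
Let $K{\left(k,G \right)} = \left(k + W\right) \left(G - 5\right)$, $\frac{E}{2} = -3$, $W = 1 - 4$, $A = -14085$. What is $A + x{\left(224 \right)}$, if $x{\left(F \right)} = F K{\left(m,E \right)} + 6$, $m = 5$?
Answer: $-19007$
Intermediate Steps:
$W = -3$ ($W = 1 - 4 = -3$)
$E = -6$ ($E = 2 \left(-3\right) = -6$)
$K{\left(k,G \right)} = \left(-5 + G\right) \left(-3 + k\right)$ ($K{\left(k,G \right)} = \left(k - 3\right) \left(G - 5\right) = \left(-3 + k\right) \left(-5 + G\right) = \left(-5 + G\right) \left(-3 + k\right)$)
$x{\left(F \right)} = 6 - 22 F$ ($x{\left(F \right)} = F \left(15 - 25 - -18 - 30\right) + 6 = F \left(15 - 25 + 18 - 30\right) + 6 = F \left(-22\right) + 6 = - 22 F + 6 = 6 - 22 F$)
$A + x{\left(224 \right)} = -14085 + \left(6 - 4928\right) = -14085 - 4922 = -19007$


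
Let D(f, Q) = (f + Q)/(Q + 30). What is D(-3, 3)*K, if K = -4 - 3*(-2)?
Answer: 0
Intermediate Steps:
D(f, Q) = (Q + f)/(30 + Q)
K = 2 (K = -4 + 6 = 2)
D(-3, 3)*K = ((3 - 3)/(30 + 3))*2 = (0/33)*2 = ((1/33)*0)*2 = 0*2 = 0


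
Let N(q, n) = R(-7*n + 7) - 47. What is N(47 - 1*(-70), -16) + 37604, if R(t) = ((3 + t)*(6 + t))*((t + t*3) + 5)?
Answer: 7372807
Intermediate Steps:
R(t) = (3 + t)*(5 + 4*t)*(6 + t) (R(t) = ((3 + t)*(6 + t))*((t + 3*t) + 5) = ((3 + t)*(6 + t))*(4*t + 5) = ((3 + t)*(6 + t))*(5 + 4*t) = (3 + t)*(5 + 4*t)*(6 + t))
N(q, n) = 862 - 819*n + 4*(7 - 7*n)³ + 41*(7 - 7*n)² (N(q, n) = (90 + 4*(-7*n + 7)³ + 41*(-7*n + 7)² + 117*(-7*n + 7)) - 47 = (90 + 4*(7 - 7*n)³ + 41*(7 - 7*n)² + 117*(7 - 7*n)) - 47 = (90 + 4*(7 - 7*n)³ + 41*(7 - 7*n)² + (819 - 819*n)) - 47 = (909 - 819*n + 4*(7 - 7*n)³ + 41*(7 - 7*n)²) - 47 = 862 - 819*n + 4*(7 - 7*n)³ + 41*(7 - 7*n)²)
N(47 - 1*(-70), -16) + 37604 = (4243 - 8953*(-16) - 1372*(-16)³ + 6125*(-16)²) + 37604 = (4243 + 143248 - 1372*(-4096) + 6125*256) + 37604 = (4243 + 143248 + 5619712 + 1568000) + 37604 = 7335203 + 37604 = 7372807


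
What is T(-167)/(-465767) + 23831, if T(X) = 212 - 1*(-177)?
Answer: 11099692988/465767 ≈ 23831.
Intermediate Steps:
T(X) = 389 (T(X) = 212 + 177 = 389)
T(-167)/(-465767) + 23831 = 389/(-465767) + 23831 = 389*(-1/465767) + 23831 = -389/465767 + 23831 = 11099692988/465767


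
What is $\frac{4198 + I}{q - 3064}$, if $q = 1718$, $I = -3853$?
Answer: $- \frac{345}{1346} \approx -0.25632$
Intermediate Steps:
$\frac{4198 + I}{q - 3064} = \frac{4198 - 3853}{1718 - 3064} = \frac{345}{-1346} = 345 \left(- \frac{1}{1346}\right) = - \frac{345}{1346}$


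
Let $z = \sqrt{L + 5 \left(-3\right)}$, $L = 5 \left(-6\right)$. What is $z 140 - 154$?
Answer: $-154 + 420 i \sqrt{5} \approx -154.0 + 939.15 i$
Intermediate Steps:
$L = -30$
$z = 3 i \sqrt{5}$ ($z = \sqrt{-30 + 5 \left(-3\right)} = \sqrt{-30 - 15} = \sqrt{-45} = 3 i \sqrt{5} \approx 6.7082 i$)
$z 140 - 154 = 3 i \sqrt{5} \cdot 140 - 154 = 420 i \sqrt{5} - 154 = -154 + 420 i \sqrt{5}$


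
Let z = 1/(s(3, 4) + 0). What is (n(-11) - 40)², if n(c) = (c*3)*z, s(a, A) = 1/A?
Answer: 29584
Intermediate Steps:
s(a, A) = 1/A
z = 4 (z = 1/(1/4 + 0) = 1/(¼ + 0) = 1/(¼) = 4)
n(c) = 12*c (n(c) = (c*3)*4 = (3*c)*4 = 12*c)
(n(-11) - 40)² = (12*(-11) - 40)² = (-132 - 40)² = (-172)² = 29584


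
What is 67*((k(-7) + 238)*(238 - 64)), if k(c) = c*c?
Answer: 3345846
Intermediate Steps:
k(c) = c²
67*((k(-7) + 238)*(238 - 64)) = 67*(((-7)² + 238)*(238 - 64)) = 67*((49 + 238)*174) = 67*(287*174) = 67*49938 = 3345846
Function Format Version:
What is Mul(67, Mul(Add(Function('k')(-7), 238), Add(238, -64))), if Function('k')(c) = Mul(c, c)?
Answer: 3345846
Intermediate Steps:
Function('k')(c) = Pow(c, 2)
Mul(67, Mul(Add(Function('k')(-7), 238), Add(238, -64))) = Mul(67, Mul(Add(Pow(-7, 2), 238), Add(238, -64))) = Mul(67, Mul(Add(49, 238), 174)) = Mul(67, Mul(287, 174)) = Mul(67, 49938) = 3345846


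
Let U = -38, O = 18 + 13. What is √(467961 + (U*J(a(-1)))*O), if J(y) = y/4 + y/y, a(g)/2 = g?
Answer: 2*√116843 ≈ 683.65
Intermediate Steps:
a(g) = 2*g
O = 31
J(y) = 1 + y/4 (J(y) = y*(¼) + 1 = y/4 + 1 = 1 + y/4)
√(467961 + (U*J(a(-1)))*O) = √(467961 - 38*(1 + (2*(-1))/4)*31) = √(467961 - 38*(1 + (¼)*(-2))*31) = √(467961 - 38*(1 - ½)*31) = √(467961 - 38*½*31) = √(467961 - 19*31) = √(467961 - 589) = √467372 = 2*√116843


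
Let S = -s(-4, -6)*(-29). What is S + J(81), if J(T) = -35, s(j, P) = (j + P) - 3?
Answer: -412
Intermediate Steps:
s(j, P) = -3 + P + j (s(j, P) = (P + j) - 3 = -3 + P + j)
S = -377 (S = -(-3 - 6 - 4)*(-29) = -1*(-13)*(-29) = 13*(-29) = -377)
S + J(81) = -377 - 35 = -412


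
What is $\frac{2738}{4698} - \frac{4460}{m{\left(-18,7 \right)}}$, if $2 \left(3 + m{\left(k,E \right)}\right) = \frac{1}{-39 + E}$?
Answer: $\frac{670762777}{453357} \approx 1479.5$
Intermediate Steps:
$m{\left(k,E \right)} = -3 + \frac{1}{2 \left(-39 + E\right)}$
$\frac{2738}{4698} - \frac{4460}{m{\left(-18,7 \right)}} = \frac{2738}{4698} - \frac{4460}{\frac{1}{2} \frac{1}{-39 + 7} \left(235 - 42\right)} = 2738 \cdot \frac{1}{4698} - \frac{4460}{\frac{1}{2} \frac{1}{-32} \left(235 - 42\right)} = \frac{1369}{2349} - \frac{4460}{\frac{1}{2} \left(- \frac{1}{32}\right) 193} = \frac{1369}{2349} - \frac{4460}{- \frac{193}{64}} = \frac{1369}{2349} - - \frac{285440}{193} = \frac{1369}{2349} + \frac{285440}{193} = \frac{670762777}{453357}$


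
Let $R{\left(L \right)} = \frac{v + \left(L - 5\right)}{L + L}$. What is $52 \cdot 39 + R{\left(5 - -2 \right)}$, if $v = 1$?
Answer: $\frac{28395}{14} \approx 2028.2$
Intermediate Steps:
$R{\left(L \right)} = \frac{-4 + L}{2 L}$ ($R{\left(L \right)} = \frac{1 + \left(L - 5\right)}{L + L} = \frac{1 + \left(-5 + L\right)}{2 L} = \left(-4 + L\right) \frac{1}{2 L} = \frac{-4 + L}{2 L}$)
$52 \cdot 39 + R{\left(5 - -2 \right)} = 52 \cdot 39 + \frac{-4 + \left(5 - -2\right)}{2 \left(5 - -2\right)} = 2028 + \frac{-4 + \left(5 + 2\right)}{2 \left(5 + 2\right)} = 2028 + \frac{-4 + 7}{2 \cdot 7} = 2028 + \frac{1}{2} \cdot \frac{1}{7} \cdot 3 = 2028 + \frac{3}{14} = \frac{28395}{14}$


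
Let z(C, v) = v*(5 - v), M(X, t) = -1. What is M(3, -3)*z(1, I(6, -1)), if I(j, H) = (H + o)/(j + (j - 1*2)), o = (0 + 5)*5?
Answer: -156/25 ≈ -6.2400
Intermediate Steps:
o = 25 (o = 5*5 = 25)
I(j, H) = (25 + H)/(-2 + 2*j) (I(j, H) = (H + 25)/(j + (j - 1*2)) = (25 + H)/(j + (j - 2)) = (25 + H)/(j + (-2 + j)) = (25 + H)/(-2 + 2*j))
M(3, -3)*z(1, I(6, -1)) = -(25 - 1)/(2*(-1 + 6))*(5 - (25 - 1)/(2*(-1 + 6))) = -(½)*24/5*(5 - 24/(2*5)) = -(½)*(⅕)*24*(5 - 24/(2*5)) = -12*(5 - 1*12/5)/5 = -12*(5 - 12/5)/5 = -12*13/(5*5) = -1*156/25 = -156/25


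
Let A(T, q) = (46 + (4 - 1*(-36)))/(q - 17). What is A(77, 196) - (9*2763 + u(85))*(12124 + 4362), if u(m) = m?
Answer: -73633202202/179 ≈ -4.1136e+8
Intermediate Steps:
A(T, q) = 86/(-17 + q) (A(T, q) = (46 + (4 + 36))/(-17 + q) = (46 + 40)/(-17 + q) = 86/(-17 + q))
A(77, 196) - (9*2763 + u(85))*(12124 + 4362) = 86/(-17 + 196) - (9*2763 + 85)*(12124 + 4362) = 86/179 - (24867 + 85)*16486 = 86*(1/179) - 24952*16486 = 86/179 - 1*411358672 = 86/179 - 411358672 = -73633202202/179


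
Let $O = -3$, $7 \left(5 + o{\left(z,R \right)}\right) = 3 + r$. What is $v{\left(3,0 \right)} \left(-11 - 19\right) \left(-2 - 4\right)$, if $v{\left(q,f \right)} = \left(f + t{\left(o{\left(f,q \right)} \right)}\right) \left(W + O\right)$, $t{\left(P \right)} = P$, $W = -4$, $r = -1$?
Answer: $5940$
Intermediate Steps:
$o{\left(z,R \right)} = - \frac{33}{7}$ ($o{\left(z,R \right)} = -5 + \frac{3 - 1}{7} = -5 + \frac{1}{7} \cdot 2 = -5 + \frac{2}{7} = - \frac{33}{7}$)
$v{\left(q,f \right)} = 33 - 7 f$ ($v{\left(q,f \right)} = \left(f - \frac{33}{7}\right) \left(-4 - 3\right) = \left(- \frac{33}{7} + f\right) \left(-7\right) = 33 - 7 f$)
$v{\left(3,0 \right)} \left(-11 - 19\right) \left(-2 - 4\right) = \left(33 - 0\right) \left(-11 - 19\right) \left(-2 - 4\right) = \left(33 + 0\right) \left(-30\right) \left(-2 - 4\right) = 33 \left(-30\right) \left(-6\right) = \left(-990\right) \left(-6\right) = 5940$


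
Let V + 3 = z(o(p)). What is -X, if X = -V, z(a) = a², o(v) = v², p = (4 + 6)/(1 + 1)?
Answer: 622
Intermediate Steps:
p = 5 (p = 10/2 = 10*(½) = 5)
V = 622 (V = -3 + (5²)² = -3 + 25² = -3 + 625 = 622)
X = -622 (X = -1*622 = -622)
-X = -1*(-622) = 622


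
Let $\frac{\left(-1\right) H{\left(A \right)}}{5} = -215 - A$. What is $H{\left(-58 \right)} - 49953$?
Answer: $-49168$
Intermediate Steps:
$H{\left(A \right)} = 1075 + 5 A$ ($H{\left(A \right)} = - 5 \left(-215 - A\right) = 1075 + 5 A$)
$H{\left(-58 \right)} - 49953 = \left(1075 + 5 \left(-58\right)\right) - 49953 = \left(1075 - 290\right) - 49953 = 785 - 49953 = -49168$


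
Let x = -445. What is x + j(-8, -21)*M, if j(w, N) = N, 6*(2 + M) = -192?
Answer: 269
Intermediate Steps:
M = -34 (M = -2 + (⅙)*(-192) = -2 - 32 = -34)
x + j(-8, -21)*M = -445 - 21*(-34) = -445 + 714 = 269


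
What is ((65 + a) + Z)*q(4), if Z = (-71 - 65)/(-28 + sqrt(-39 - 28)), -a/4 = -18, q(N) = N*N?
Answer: 1926320/851 + 2176*I*sqrt(67)/851 ≈ 2263.6 + 20.93*I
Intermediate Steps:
q(N) = N**2
a = 72 (a = -4*(-18) = 72)
Z = -136/(-28 + I*sqrt(67)) (Z = -136/(-28 + sqrt(-67)) = -136/(-28 + I*sqrt(67)) ≈ 4.4747 + 1.3081*I)
((65 + a) + Z)*q(4) = ((65 + 72) + (3808/851 + 136*I*sqrt(67)/851))*4**2 = (137 + (3808/851 + 136*I*sqrt(67)/851))*16 = (120395/851 + 136*I*sqrt(67)/851)*16 = 1926320/851 + 2176*I*sqrt(67)/851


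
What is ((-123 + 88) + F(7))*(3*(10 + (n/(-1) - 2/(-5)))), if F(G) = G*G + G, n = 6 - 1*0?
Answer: 1386/5 ≈ 277.20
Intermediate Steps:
n = 6 (n = 6 + 0 = 6)
F(G) = G + G² (F(G) = G² + G = G + G²)
((-123 + 88) + F(7))*(3*(10 + (n/(-1) - 2/(-5)))) = ((-123 + 88) + 7*(1 + 7))*(3*(10 + (6/(-1) - 2/(-5)))) = (-35 + 7*8)*(3*(10 + (6*(-1) - 2*(-⅕)))) = (-35 + 56)*(3*(10 + (-6 + ⅖))) = 21*(3*(10 - 28/5)) = 21*(3*(22/5)) = 21*(66/5) = 1386/5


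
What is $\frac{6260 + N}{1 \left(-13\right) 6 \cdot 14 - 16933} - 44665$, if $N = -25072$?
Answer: $- \frac{805067813}{18025} \approx -44664.0$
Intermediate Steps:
$\frac{6260 + N}{1 \left(-13\right) 6 \cdot 14 - 16933} - 44665 = \frac{6260 - 25072}{1 \left(-13\right) 6 \cdot 14 - 16933} - 44665 = - \frac{18812}{1 \left(\left(-78\right) 14\right) - 16933} - 44665 = - \frac{18812}{1 \left(-1092\right) - 16933} - 44665 = - \frac{18812}{-1092 - 16933} - 44665 = - \frac{18812}{-18025} - 44665 = \left(-18812\right) \left(- \frac{1}{18025}\right) - 44665 = \frac{18812}{18025} - 44665 = - \frac{805067813}{18025}$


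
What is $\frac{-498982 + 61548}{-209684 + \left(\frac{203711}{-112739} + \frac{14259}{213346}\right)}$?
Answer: $\frac{214721305495004}{102927517879149} \approx 2.0861$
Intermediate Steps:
$\frac{-498982 + 61548}{-209684 + \left(\frac{203711}{-112739} + \frac{14259}{213346}\right)} = - \frac{437434}{-209684 + \left(203711 \left(- \frac{1}{112739}\right) + 14259 \cdot \frac{1}{213346}\right)} = - \frac{437434}{-209684 + \left(- \frac{203711}{112739} + \frac{291}{4354}\right)} = - \frac{437434}{-209684 - \frac{854150645}{490865606}} = - \frac{437434}{- \frac{102927517879149}{490865606}} = \left(-437434\right) \left(- \frac{490865606}{102927517879149}\right) = \frac{214721305495004}{102927517879149}$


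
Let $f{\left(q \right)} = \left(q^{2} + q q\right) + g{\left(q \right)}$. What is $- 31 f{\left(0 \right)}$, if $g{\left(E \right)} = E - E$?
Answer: $0$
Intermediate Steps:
$g{\left(E \right)} = 0$
$f{\left(q \right)} = 2 q^{2}$ ($f{\left(q \right)} = \left(q^{2} + q q\right) + 0 = \left(q^{2} + q^{2}\right) + 0 = 2 q^{2} + 0 = 2 q^{2}$)
$- 31 f{\left(0 \right)} = - 31 \cdot 2 \cdot 0^{2} = - 31 \cdot 2 \cdot 0 = \left(-31\right) 0 = 0$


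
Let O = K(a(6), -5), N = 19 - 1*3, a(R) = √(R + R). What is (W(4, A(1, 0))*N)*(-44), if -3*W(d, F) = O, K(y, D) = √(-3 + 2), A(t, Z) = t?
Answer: 704*I/3 ≈ 234.67*I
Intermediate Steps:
a(R) = √2*√R (a(R) = √(2*R) = √2*√R)
N = 16 (N = 19 - 3 = 16)
K(y, D) = I (K(y, D) = √(-1) = I)
O = I ≈ 1.0*I
W(d, F) = -I/3
(W(4, A(1, 0))*N)*(-44) = (-I/3*16)*(-44) = -16*I/3*(-44) = 704*I/3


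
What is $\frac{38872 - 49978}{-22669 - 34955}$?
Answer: $\frac{1851}{9604} \approx 0.19273$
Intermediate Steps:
$\frac{38872 - 49978}{-22669 - 34955} = - \frac{11106}{-57624} = \left(-11106\right) \left(- \frac{1}{57624}\right) = \frac{1851}{9604}$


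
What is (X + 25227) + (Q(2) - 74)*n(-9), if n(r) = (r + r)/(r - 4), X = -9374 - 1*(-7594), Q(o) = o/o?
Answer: 303497/13 ≈ 23346.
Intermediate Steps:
Q(o) = 1
X = -1780 (X = -9374 + 7594 = -1780)
n(r) = 2*r/(-4 + r) (n(r) = (2*r)/(-4 + r) = 2*r/(-4 + r))
(X + 25227) + (Q(2) - 74)*n(-9) = (-1780 + 25227) + (1 - 74)*(2*(-9)/(-4 - 9)) = 23447 - 146*(-9)/(-13) = 23447 - 146*(-9)*(-1)/13 = 23447 - 73*18/13 = 23447 - 1314/13 = 303497/13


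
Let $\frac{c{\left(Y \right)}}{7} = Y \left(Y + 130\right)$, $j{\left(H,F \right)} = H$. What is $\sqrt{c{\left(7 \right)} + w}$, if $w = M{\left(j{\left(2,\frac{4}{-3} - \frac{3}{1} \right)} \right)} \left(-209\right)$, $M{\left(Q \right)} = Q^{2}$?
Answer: $3 \sqrt{653} \approx 76.662$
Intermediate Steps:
$c{\left(Y \right)} = 7 Y \left(130 + Y\right)$ ($c{\left(Y \right)} = 7 Y \left(Y + 130\right) = 7 Y \left(130 + Y\right)$)
$w = -836$ ($w = 2^{2} \left(-209\right) = 4 \left(-209\right) = -836$)
$\sqrt{c{\left(7 \right)} + w} = \sqrt{7 \cdot 7 \left(130 + 7\right) - 836} = \sqrt{7 \cdot 7 \cdot 137 - 836} = \sqrt{6713 - 836} = \sqrt{5877} = 3 \sqrt{653}$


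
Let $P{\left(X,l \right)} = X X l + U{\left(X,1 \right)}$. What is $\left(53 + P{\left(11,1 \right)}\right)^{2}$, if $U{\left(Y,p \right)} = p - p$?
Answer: $30276$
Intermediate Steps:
$U{\left(Y,p \right)} = 0$
$P{\left(X,l \right)} = l X^{2}$ ($P{\left(X,l \right)} = X X l + 0 = X^{2} l + 0 = l X^{2} + 0 = l X^{2}$)
$\left(53 + P{\left(11,1 \right)}\right)^{2} = \left(53 + 1 \cdot 11^{2}\right)^{2} = \left(53 + 1 \cdot 121\right)^{2} = \left(53 + 121\right)^{2} = 174^{2} = 30276$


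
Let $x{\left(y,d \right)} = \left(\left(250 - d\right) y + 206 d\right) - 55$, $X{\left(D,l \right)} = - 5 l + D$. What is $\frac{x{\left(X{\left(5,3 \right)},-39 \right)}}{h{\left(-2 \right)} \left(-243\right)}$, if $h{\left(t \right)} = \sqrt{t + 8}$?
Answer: $\frac{10979 \sqrt{6}}{1458} \approx 18.445$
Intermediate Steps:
$X{\left(D,l \right)} = D - 5 l$
$x{\left(y,d \right)} = -55 + 206 d + y \left(250 - d\right)$ ($x{\left(y,d \right)} = \left(y \left(250 - d\right) + 206 d\right) - 55 = \left(206 d + y \left(250 - d\right)\right) - 55 = -55 + 206 d + y \left(250 - d\right)$)
$h{\left(t \right)} = \sqrt{8 + t}$
$\frac{x{\left(X{\left(5,3 \right)},-39 \right)}}{h{\left(-2 \right)} \left(-243\right)} = \frac{-55 + 206 \left(-39\right) + 250 \left(5 - 15\right) - - 39 \left(5 - 15\right)}{\sqrt{8 - 2} \left(-243\right)} = \frac{-55 - 8034 + 250 \left(5 - 15\right) - - 39 \left(5 - 15\right)}{\sqrt{6} \left(-243\right)} = \frac{-55 - 8034 + 250 \left(-10\right) - \left(-39\right) \left(-10\right)}{\left(-243\right) \sqrt{6}} = \left(-55 - 8034 - 2500 - 390\right) \left(- \frac{\sqrt{6}}{1458}\right) = - 10979 \left(- \frac{\sqrt{6}}{1458}\right) = \frac{10979 \sqrt{6}}{1458}$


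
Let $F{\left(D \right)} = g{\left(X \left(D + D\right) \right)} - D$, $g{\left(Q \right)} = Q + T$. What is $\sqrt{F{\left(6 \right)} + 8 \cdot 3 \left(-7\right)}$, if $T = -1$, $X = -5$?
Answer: $i \sqrt{235} \approx 15.33 i$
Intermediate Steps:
$g{\left(Q \right)} = -1 + Q$ ($g{\left(Q \right)} = Q - 1 = -1 + Q$)
$F{\left(D \right)} = -1 - 11 D$ ($F{\left(D \right)} = \left(-1 - 5 \left(D + D\right)\right) - D = \left(-1 - 5 \cdot 2 D\right) - D = \left(-1 - 10 D\right) - D = -1 - 11 D$)
$\sqrt{F{\left(6 \right)} + 8 \cdot 3 \left(-7\right)} = \sqrt{\left(-1 - 66\right) + 8 \cdot 3 \left(-7\right)} = \sqrt{\left(-1 - 66\right) + 24 \left(-7\right)} = \sqrt{-67 - 168} = \sqrt{-235} = i \sqrt{235}$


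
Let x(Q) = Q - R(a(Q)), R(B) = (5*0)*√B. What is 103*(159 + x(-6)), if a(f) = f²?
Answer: 15759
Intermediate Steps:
R(B) = 0 (R(B) = 0*√B = 0)
x(Q) = Q (x(Q) = Q - 1*0 = Q + 0 = Q)
103*(159 + x(-6)) = 103*(159 - 6) = 103*153 = 15759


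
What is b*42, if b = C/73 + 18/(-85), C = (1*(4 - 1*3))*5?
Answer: -37338/6205 ≈ -6.0174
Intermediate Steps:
C = 5 (C = (1*(4 - 3))*5 = (1*1)*5 = 1*5 = 5)
b = -889/6205 (b = 5/73 + 18/(-85) = 5*(1/73) + 18*(-1/85) = 5/73 - 18/85 = -889/6205 ≈ -0.14327)
b*42 = -889/6205*42 = -37338/6205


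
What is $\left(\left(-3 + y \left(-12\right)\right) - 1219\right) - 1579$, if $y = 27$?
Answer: $-3125$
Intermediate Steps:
$\left(\left(-3 + y \left(-12\right)\right) - 1219\right) - 1579 = \left(\left(-3 + 27 \left(-12\right)\right) - 1219\right) - 1579 = \left(\left(-3 - 324\right) - 1219\right) - 1579 = \left(-327 - 1219\right) - 1579 = -1546 - 1579 = -3125$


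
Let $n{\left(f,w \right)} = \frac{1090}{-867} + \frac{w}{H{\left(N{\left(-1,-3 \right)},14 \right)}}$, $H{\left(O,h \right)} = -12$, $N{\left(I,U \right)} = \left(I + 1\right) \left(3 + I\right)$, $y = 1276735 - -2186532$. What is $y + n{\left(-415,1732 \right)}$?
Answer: $\frac{3002526262}{867} \approx 3.4631 \cdot 10^{6}$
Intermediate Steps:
$y = 3463267$ ($y = 1276735 + 2186532 = 3463267$)
$N{\left(I,U \right)} = \left(1 + I\right) \left(3 + I\right)$
$n{\left(f,w \right)} = - \frac{1090}{867} - \frac{w}{12}$ ($n{\left(f,w \right)} = \frac{1090}{-867} + \frac{w}{-12} = 1090 \left(- \frac{1}{867}\right) + w \left(- \frac{1}{12}\right) = - \frac{1090}{867} - \frac{w}{12}$)
$y + n{\left(-415,1732 \right)} = 3463267 - \frac{126227}{867} = \frac{3002526262}{867}$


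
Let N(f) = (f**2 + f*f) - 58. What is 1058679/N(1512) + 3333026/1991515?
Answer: 3469547315333/1821132925690 ≈ 1.9052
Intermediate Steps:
N(f) = -58 + 2*f**2 (N(f) = (f**2 + f**2) - 58 = 2*f**2 - 58 = -58 + 2*f**2)
1058679/N(1512) + 3333026/1991515 = 1058679/(-58 + 2*1512**2) + 3333026/1991515 = 1058679/(-58 + 2*2286144) + 3333026*(1/1991515) = 1058679/(-58 + 4572288) + 3333026/1991515 = 1058679/4572230 + 3333026/1991515 = 3469547315333/1821132925690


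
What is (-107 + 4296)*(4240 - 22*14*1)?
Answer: 16471148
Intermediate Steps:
(-107 + 4296)*(4240 - 22*14*1) = 4189*(4240 - 308*1) = 4189*(4240 - 308) = 4189*3932 = 16471148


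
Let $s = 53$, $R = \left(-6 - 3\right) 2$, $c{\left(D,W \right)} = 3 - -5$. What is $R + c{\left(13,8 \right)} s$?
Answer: $406$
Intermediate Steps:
$c{\left(D,W \right)} = 8$ ($c{\left(D,W \right)} = 3 + 5 = 8$)
$R = -18$ ($R = \left(-9\right) 2 = -18$)
$R + c{\left(13,8 \right)} s = -18 + 8 \cdot 53 = -18 + 424 = 406$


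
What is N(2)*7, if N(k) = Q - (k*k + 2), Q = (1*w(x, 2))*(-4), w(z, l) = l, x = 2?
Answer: -98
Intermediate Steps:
Q = -8 (Q = (1*2)*(-4) = 2*(-4) = -8)
N(k) = -10 - k² (N(k) = -8 - (k*k + 2) = -8 - (k² + 2) = -8 - (2 + k²) = -8 + (-2 - k²) = -10 - k²)
N(2)*7 = (-10 - 1*2²)*7 = (-10 - 1*4)*7 = (-10 - 4)*7 = -14*7 = -98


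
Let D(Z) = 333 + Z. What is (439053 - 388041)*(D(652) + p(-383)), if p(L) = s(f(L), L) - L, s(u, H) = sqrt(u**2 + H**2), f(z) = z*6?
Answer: 69784416 + 19537596*sqrt(37) ≈ 1.8863e+8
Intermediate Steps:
f(z) = 6*z
s(u, H) = sqrt(H**2 + u**2)
p(L) = -L + sqrt(37)*sqrt(L**2) (p(L) = sqrt(L**2 + (6*L)**2) - L = sqrt(L**2 + 36*L**2) - L = sqrt(37*L**2) - L = sqrt(37)*sqrt(L**2) - L = -L + sqrt(37)*sqrt(L**2))
(439053 - 388041)*(D(652) + p(-383)) = (439053 - 388041)*((333 + 652) + (-1*(-383) + sqrt(37)*sqrt((-383)**2))) = 51012*(985 + (383 + sqrt(37)*sqrt(146689))) = 51012*(985 + (383 + sqrt(37)*383)) = 51012*(985 + (383 + 383*sqrt(37))) = 51012*(1368 + 383*sqrt(37)) = 69784416 + 19537596*sqrt(37)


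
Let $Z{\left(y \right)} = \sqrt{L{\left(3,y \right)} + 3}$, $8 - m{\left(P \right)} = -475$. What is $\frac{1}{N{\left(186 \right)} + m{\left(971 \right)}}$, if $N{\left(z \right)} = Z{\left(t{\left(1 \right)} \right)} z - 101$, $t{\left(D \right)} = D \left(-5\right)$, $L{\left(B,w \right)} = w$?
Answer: $\frac{191}{107558} - \frac{93 i \sqrt{2}}{107558} \approx 0.0017758 - 0.0012228 i$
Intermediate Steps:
$m{\left(P \right)} = 483$ ($m{\left(P \right)} = 8 - -475 = 8 + 475 = 483$)
$t{\left(D \right)} = - 5 D$
$Z{\left(y \right)} = \sqrt{3 + y}$ ($Z{\left(y \right)} = \sqrt{y + 3} = \sqrt{3 + y}$)
$N{\left(z \right)} = -101 + i z \sqrt{2}$ ($N{\left(z \right)} = \sqrt{3 - 5} z - 101 = \sqrt{-2} z - 101 = i \sqrt{2} z - 101 = i z \sqrt{2} - 101 = -101 + i z \sqrt{2}$)
$\frac{1}{N{\left(186 \right)} + m{\left(971 \right)}} = \frac{1}{\left(-101 + i 186 \sqrt{2}\right) + 483} = \frac{1}{\left(-101 + 186 i \sqrt{2}\right) + 483} = \frac{1}{382 + 186 i \sqrt{2}}$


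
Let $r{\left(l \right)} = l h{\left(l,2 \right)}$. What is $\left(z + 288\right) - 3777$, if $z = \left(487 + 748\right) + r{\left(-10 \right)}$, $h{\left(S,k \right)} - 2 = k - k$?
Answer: $-2274$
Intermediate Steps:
$h{\left(S,k \right)} = 2$ ($h{\left(S,k \right)} = 2 + \left(k - k\right) = 2 + 0 = 2$)
$r{\left(l \right)} = 2 l$ ($r{\left(l \right)} = l 2 = 2 l$)
$z = 1215$ ($z = \left(487 + 748\right) + 2 \left(-10\right) = 1235 - 20 = 1215$)
$\left(z + 288\right) - 3777 = \left(1215 + 288\right) - 3777 = 1503 - 3777 = -2274$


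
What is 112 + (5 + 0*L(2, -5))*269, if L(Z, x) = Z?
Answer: 1457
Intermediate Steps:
112 + (5 + 0*L(2, -5))*269 = 112 + (5 + 0*2)*269 = 112 + (5 + 0)*269 = 112 + 5*269 = 112 + 1345 = 1457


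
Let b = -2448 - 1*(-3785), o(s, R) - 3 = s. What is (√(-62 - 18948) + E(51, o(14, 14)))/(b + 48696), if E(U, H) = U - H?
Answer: 34/50033 + I*√19010/50033 ≈ 0.00067955 + 0.0027557*I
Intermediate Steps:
o(s, R) = 3 + s
b = 1337 (b = -2448 + 3785 = 1337)
(√(-62 - 18948) + E(51, o(14, 14)))/(b + 48696) = (√(-62 - 18948) + (51 - (3 + 14)))/(1337 + 48696) = (√(-19010) + (51 - 1*17))/50033 = (I*√19010 + (51 - 17))*(1/50033) = (I*√19010 + 34)*(1/50033) = (34 + I*√19010)*(1/50033) = 34/50033 + I*√19010/50033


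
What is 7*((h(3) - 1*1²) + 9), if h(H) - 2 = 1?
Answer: 77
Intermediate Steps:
h(H) = 3 (h(H) = 2 + 1 = 3)
7*((h(3) - 1*1²) + 9) = 7*((3 - 1*1²) + 9) = 7*((3 - 1*1) + 9) = 7*((3 - 1) + 9) = 7*(2 + 9) = 7*11 = 77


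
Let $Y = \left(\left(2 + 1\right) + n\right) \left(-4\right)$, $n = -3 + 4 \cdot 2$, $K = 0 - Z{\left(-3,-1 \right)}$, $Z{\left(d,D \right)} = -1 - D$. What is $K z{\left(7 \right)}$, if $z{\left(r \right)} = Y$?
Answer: $0$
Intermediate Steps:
$K = 0$ ($K = 0 - \left(-1 - -1\right) = 0 - \left(-1 + 1\right) = 0 - 0 = 0 + 0 = 0$)
$n = 5$ ($n = -3 + 8 = 5$)
$Y = -32$ ($Y = \left(\left(2 + 1\right) + 5\right) \left(-4\right) = \left(3 + 5\right) \left(-4\right) = 8 \left(-4\right) = -32$)
$z{\left(r \right)} = -32$
$K z{\left(7 \right)} = 0 \left(-32\right) = 0$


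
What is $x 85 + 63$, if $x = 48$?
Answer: $4143$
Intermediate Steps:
$x 85 + 63 = 48 \cdot 85 + 63 = 4080 + 63 = 4143$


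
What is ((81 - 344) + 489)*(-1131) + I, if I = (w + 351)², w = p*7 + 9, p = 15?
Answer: -39381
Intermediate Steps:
w = 114 (w = 15*7 + 9 = 105 + 9 = 114)
I = 216225 (I = (114 + 351)² = 465² = 216225)
((81 - 344) + 489)*(-1131) + I = ((81 - 344) + 489)*(-1131) + 216225 = (-263 + 489)*(-1131) + 216225 = 226*(-1131) + 216225 = -255606 + 216225 = -39381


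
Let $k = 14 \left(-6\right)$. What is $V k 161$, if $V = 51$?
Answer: $-689724$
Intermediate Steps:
$k = -84$
$V k 161 = 51 \left(-84\right) 161 = \left(-4284\right) 161 = -689724$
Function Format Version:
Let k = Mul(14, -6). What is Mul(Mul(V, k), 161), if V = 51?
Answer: -689724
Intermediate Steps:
k = -84
Mul(Mul(V, k), 161) = Mul(Mul(51, -84), 161) = Mul(-4284, 161) = -689724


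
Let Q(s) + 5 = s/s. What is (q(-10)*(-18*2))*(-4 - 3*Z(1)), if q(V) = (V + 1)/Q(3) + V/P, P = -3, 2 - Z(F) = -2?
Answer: 3216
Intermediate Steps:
Q(s) = -4 (Q(s) = -5 + s/s = -5 + 1 = -4)
Z(F) = 4 (Z(F) = 2 - 1*(-2) = 2 + 2 = 4)
q(V) = -1/4 - 7*V/12 (q(V) = (V + 1)/(-4) + V/(-3) = (1 + V)*(-1/4) + V*(-1/3) = (-1/4 - V/4) - V/3 = -1/4 - 7*V/12)
(q(-10)*(-18*2))*(-4 - 3*Z(1)) = ((-1/4 - 7/12*(-10))*(-18*2))*(-4 - 3*4) = ((-1/4 + 35/6)*(-36))*(-4 - 12) = ((67/12)*(-36))*(-16) = -201*(-16) = 3216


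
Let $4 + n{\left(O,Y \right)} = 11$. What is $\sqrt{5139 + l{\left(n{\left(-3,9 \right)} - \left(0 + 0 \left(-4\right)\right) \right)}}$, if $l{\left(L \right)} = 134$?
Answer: $\sqrt{5273} \approx 72.615$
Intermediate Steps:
$n{\left(O,Y \right)} = 7$ ($n{\left(O,Y \right)} = -4 + 11 = 7$)
$\sqrt{5139 + l{\left(n{\left(-3,9 \right)} - \left(0 + 0 \left(-4\right)\right) \right)}} = \sqrt{5139 + 134} = \sqrt{5273}$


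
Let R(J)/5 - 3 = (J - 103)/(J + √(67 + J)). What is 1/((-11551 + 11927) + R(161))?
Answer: 10092653/3964567213 + 580*√57/3964567213 ≈ 0.0025468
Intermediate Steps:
R(J) = 15 + 5*(-103 + J)/(J + √(67 + J)) (R(J) = 15 + 5*((J - 103)/(J + √(67 + J))) = 15 + 5*((-103 + J)/(J + √(67 + J))) = 15 + 5*(-103 + J)/(J + √(67 + J)))
1/((-11551 + 11927) + R(161)) = 1/((-11551 + 11927) + 5*(-103 + 3*√(67 + 161) + 4*161)/(161 + √(67 + 161))) = 1/(376 + 5*(-103 + 3*√228 + 644)/(161 + √228)) = 1/(376 + 5*(-103 + 3*(2*√57) + 644)/(161 + 2*√57)) = 1/(376 + 5*(-103 + 6*√57 + 644)/(161 + 2*√57)) = 1/(376 + 5*(541 + 6*√57)/(161 + 2*√57))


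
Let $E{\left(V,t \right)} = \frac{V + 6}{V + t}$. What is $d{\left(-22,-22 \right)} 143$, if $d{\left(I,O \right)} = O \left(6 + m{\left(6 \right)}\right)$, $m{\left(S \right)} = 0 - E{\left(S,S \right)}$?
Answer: $-15730$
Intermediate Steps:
$E{\left(V,t \right)} = \frac{6 + V}{V + t}$
$m{\left(S \right)} = - \frac{6 + S}{2 S}$ ($m{\left(S \right)} = 0 - \frac{6 + S}{S + S} = 0 - \frac{6 + S}{2 S} = - \frac{6 + S}{2 S}$)
$d{\left(I,O \right)} = 5 O$ ($d{\left(I,O \right)} = O \left(6 + \frac{-6 - 6}{2 \cdot 6}\right) = O \left(6 + \frac{1}{2} \cdot \frac{1}{6} \left(-6 - 6\right)\right) = O \left(6 + \frac{1}{2} \cdot \frac{1}{6} \left(-12\right)\right) = O \left(6 - 1\right) = O 5 = 5 O$)
$d{\left(-22,-22 \right)} 143 = 5 \left(-22\right) 143 = \left(-110\right) 143 = -15730$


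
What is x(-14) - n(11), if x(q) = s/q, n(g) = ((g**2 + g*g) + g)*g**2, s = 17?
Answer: -428599/14 ≈ -30614.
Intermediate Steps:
n(g) = g**2*(g + 2*g**2) (n(g) = ((g**2 + g**2) + g)*g**2 = (2*g**2 + g)*g**2 = (g + 2*g**2)*g**2 = g**2*(g + 2*g**2))
x(q) = 17/q
x(-14) - n(11) = 17/(-14) - 11**3*(1 + 2*11) = 17*(-1/14) - 1331*(1 + 22) = -17/14 - 1331*23 = -17/14 - 1*30613 = -17/14 - 30613 = -428599/14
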